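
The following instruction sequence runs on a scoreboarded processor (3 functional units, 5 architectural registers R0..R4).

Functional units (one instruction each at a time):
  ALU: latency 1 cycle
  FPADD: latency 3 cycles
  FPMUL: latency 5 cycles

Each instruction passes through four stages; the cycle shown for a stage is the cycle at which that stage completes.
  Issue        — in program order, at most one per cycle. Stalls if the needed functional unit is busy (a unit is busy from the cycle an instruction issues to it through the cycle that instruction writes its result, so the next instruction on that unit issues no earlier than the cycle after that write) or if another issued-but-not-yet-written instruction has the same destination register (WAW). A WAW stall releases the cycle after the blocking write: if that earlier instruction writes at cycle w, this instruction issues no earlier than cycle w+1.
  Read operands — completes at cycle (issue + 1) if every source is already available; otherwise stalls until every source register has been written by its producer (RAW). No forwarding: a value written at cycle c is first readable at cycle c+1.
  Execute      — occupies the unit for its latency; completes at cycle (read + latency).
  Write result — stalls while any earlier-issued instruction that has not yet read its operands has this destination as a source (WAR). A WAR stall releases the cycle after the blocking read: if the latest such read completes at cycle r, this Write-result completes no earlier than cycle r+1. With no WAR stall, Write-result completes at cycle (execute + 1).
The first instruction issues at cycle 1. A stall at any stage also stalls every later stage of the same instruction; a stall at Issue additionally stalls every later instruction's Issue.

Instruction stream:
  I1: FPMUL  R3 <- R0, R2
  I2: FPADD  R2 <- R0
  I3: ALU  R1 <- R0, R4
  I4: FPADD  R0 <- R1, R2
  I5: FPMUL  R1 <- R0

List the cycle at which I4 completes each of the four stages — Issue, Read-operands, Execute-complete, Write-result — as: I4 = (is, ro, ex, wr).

t=1  I1 dispatched to FPMUL
t=2  I1 operands ready · I2 dispatched to FPADD
t=3  I2 operands ready · I3 dispatched to ALU
t=4  I3 operands ready
t=5  I3 complete
t=6  I2 complete · R1←I3
t=7  I1 complete · R2←I2
t=8  R3←I1 · I4 dispatched to FPADD
t=9  I4 operands ready · I5 dispatched to FPMUL
t=12  I4 complete
t=13  R0←I4
t=14  I5 operands ready
t=19  I5 complete
t=20  R1←I5

I4 = (8, 9, 12, 13)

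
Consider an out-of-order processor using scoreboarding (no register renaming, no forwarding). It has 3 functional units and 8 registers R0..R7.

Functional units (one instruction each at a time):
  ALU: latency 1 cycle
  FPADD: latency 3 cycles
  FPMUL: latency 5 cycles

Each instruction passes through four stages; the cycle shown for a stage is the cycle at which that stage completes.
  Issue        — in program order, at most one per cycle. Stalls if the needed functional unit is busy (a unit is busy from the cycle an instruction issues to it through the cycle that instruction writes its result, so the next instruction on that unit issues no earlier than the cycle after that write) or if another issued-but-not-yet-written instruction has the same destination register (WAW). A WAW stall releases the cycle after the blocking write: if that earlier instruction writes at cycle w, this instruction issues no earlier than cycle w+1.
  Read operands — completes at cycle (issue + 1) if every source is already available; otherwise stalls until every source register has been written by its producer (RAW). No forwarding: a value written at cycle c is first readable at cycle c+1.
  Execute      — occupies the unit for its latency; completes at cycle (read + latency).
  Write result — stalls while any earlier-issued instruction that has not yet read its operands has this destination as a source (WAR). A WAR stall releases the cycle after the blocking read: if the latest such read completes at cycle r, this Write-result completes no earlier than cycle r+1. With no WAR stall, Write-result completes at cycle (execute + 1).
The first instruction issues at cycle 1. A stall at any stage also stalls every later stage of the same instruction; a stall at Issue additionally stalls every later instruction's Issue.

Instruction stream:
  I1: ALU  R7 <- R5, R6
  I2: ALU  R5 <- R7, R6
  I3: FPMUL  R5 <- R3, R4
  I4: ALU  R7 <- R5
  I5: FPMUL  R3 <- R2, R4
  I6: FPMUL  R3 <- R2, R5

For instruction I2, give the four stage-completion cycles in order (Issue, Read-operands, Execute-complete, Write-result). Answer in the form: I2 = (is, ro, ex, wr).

I1 -> (1, 2, 3, 4)
I2 -> (5, 6, 7, 8)  // struct: ALU busy until I1 writes@4
I3 -> (9, 10, 15, 16)  // WAW R5: wait I2 write@8
I4 -> (10, 17, 18, 19)  // RAW R5: wait I3 write@16
I5 -> (17, 18, 23, 24)  // struct: FPMUL busy until I3 writes@16
I6 -> (25, 26, 31, 32)  // struct: FPMUL busy until I5 writes@24

I2 = (5, 6, 7, 8)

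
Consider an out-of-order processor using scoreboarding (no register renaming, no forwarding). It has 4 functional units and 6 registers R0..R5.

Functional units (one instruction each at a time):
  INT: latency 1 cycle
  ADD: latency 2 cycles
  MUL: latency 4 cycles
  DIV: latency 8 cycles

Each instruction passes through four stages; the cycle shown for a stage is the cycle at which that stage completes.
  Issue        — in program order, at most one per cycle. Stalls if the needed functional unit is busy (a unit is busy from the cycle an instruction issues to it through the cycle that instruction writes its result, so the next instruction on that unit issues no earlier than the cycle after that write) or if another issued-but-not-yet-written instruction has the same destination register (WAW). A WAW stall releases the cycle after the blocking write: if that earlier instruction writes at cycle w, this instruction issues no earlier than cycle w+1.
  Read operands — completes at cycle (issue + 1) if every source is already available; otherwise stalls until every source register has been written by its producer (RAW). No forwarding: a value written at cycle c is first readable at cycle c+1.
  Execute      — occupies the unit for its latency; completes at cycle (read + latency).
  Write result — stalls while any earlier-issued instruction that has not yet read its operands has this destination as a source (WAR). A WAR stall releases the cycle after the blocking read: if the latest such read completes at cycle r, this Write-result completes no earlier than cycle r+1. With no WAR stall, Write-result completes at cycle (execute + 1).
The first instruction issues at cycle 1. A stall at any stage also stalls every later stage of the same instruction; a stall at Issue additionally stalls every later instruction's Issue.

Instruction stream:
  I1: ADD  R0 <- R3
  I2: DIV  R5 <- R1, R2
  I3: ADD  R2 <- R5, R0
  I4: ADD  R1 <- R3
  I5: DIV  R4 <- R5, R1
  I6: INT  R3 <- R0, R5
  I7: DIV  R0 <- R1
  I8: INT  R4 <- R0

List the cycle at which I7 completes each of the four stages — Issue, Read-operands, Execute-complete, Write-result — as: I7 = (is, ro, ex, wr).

I7 = (32, 33, 41, 42)

  I1 | 1 | 2 | 4 | 5
  I2 | 2 | 3 | 11 | 12
  I3 | 6 | 13 | 15 | 16   struct: ADD busy until I1 writes@5 · RAW R5: wait I2 write@12
  I4 | 17 | 18 | 20 | 21   struct: ADD busy until I3 writes@16
  I5 | 18 | 22 | 30 | 31   RAW R1: wait I4 write@21
  I6 | 19 | 20 | 21 | 22
  I7 | 32 | 33 | 41 | 42   struct: DIV busy until I5 writes@31
  I8 | 33 | 43 | 44 | 45   RAW R0: wait I7 write@42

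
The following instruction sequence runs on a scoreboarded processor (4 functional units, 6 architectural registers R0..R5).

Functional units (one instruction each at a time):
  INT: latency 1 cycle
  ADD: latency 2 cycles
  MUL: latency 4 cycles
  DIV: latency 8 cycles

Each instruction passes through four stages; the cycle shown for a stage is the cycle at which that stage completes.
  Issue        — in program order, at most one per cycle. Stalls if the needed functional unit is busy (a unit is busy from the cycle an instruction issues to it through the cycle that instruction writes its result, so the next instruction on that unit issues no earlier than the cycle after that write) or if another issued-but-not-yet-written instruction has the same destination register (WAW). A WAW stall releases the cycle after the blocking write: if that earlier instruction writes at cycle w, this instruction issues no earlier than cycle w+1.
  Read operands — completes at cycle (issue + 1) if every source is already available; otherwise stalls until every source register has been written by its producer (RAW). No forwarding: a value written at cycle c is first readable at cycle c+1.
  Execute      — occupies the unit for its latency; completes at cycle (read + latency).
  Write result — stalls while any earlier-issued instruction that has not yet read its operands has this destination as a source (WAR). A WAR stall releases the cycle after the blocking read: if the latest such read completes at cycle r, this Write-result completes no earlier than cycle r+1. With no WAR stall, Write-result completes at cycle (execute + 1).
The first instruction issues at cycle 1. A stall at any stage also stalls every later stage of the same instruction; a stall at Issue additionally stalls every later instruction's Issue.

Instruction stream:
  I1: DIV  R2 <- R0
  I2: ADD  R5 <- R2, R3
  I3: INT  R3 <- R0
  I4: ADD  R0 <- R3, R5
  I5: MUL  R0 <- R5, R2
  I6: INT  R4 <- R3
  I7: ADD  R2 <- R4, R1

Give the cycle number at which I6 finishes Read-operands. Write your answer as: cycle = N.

cycle = 23

[I1] 1/2/10/11
[I2] 2/12/14/15  (RAW R2: wait I1 write@11)
[I3] 3/4/5/13  (WAR R3: wait I2 read@12)
[I4] 16/17/19/20  (struct: ADD busy until I2 writes@15)
[I5] 21/22/26/27  (WAW R0: wait I4 write@20)
[I6] 22/23/24/25
[I7] 23/26/28/29  (RAW R4: wait I6 write@25)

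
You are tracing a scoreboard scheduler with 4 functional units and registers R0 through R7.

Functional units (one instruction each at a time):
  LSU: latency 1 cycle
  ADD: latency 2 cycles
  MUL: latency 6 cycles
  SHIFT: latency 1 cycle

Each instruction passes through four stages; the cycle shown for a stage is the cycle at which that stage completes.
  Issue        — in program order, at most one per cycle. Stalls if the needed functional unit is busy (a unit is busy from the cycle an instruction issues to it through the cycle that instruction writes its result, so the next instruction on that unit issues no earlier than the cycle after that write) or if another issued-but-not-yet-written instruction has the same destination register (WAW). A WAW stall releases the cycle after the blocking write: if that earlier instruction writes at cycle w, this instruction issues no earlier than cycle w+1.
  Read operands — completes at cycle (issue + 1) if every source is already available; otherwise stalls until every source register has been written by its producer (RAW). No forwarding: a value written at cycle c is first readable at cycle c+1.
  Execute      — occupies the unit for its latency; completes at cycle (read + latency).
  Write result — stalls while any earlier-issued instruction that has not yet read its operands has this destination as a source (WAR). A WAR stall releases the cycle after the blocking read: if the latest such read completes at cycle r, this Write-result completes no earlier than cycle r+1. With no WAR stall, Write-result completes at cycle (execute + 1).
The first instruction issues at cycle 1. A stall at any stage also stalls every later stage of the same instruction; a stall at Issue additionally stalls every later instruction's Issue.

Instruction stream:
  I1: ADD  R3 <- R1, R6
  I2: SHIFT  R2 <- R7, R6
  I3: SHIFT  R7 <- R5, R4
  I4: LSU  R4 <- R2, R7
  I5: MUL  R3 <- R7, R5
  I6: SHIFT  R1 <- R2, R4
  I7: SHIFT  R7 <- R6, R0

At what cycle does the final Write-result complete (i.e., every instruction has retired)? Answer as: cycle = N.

cycle = 19

[I1] 1/2/4/5
[I2] 2/3/4/5
[I3] 6/7/8/9  (struct: SHIFT busy until I2 writes@5)
[I4] 7/10/11/12  (RAW R7: wait I3 write@9)
[I5] 8/10/16/17  (RAW R7: wait I3 write@9)
[I6] 10/13/14/15  (struct: SHIFT busy until I3 writes@9; RAW R4: wait I4 write@12)
[I7] 16/17/18/19  (struct: SHIFT busy until I6 writes@15)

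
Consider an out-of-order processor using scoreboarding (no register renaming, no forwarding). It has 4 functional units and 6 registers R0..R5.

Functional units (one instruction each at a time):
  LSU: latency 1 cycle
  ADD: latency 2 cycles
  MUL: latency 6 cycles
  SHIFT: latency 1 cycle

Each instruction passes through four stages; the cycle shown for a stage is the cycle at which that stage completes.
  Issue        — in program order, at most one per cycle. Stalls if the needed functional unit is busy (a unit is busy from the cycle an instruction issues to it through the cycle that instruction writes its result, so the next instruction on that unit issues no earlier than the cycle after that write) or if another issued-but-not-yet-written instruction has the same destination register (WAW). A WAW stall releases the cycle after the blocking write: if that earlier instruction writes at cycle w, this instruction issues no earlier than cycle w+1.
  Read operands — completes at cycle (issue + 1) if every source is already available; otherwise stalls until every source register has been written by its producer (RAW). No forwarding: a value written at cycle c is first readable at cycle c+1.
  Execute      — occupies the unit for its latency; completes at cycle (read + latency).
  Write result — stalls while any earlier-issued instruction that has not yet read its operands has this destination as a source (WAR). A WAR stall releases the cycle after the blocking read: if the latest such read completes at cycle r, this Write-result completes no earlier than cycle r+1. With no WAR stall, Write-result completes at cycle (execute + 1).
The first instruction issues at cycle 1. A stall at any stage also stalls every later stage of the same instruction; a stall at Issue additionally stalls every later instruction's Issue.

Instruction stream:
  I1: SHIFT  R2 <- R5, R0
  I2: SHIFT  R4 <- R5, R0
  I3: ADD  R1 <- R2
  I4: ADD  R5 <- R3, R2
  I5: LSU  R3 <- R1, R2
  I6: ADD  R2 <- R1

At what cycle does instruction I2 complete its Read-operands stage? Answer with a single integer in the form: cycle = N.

[1] I1→SHIFT
[2] I1 RO
[3] I1 EX
[4] I1 WR R2
[5] I2→SHIFT
[6] I2 RO · I3→ADD
[7] I2 EX · I3 RO
[8] I2 WR R4
[9] I3 EX
[10] I3 WR R1
[11] I4→ADD
[12] I4 RO · I5→LSU
[13] I5 RO
[14] I4 EX · I5 EX
[15] I4 WR R5 · I5 WR R3
[16] I6→ADD
[17] I6 RO
[19] I6 EX
[20] I6 WR R2

cycle = 6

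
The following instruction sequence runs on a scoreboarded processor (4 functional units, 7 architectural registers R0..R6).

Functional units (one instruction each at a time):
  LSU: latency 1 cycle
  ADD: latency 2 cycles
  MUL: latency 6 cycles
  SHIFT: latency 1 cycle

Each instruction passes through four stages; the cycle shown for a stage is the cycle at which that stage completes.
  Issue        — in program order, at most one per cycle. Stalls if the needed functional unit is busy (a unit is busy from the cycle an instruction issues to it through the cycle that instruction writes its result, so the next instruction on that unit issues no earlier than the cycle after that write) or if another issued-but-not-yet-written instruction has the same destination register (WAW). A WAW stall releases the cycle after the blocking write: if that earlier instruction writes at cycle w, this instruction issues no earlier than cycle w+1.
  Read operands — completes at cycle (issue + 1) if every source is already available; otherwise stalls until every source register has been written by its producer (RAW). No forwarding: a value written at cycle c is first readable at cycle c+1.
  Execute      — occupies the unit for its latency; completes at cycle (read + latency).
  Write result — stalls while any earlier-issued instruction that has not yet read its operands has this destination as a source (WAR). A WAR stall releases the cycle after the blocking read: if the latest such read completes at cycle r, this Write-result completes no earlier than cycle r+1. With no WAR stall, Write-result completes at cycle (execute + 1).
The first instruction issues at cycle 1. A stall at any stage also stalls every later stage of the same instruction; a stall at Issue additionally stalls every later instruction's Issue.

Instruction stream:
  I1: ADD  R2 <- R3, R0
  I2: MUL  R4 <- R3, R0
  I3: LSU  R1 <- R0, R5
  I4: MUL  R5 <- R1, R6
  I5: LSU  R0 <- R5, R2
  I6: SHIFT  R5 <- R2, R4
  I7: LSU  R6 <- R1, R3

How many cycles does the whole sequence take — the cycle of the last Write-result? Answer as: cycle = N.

cycle = 26

[1] I1→ADD
[2] I1 RO · I2→MUL
[3] I2 RO · I3→LSU
[4] I1 EX · I3 RO
[5] I1 WR R2 · I3 EX
[6] I3 WR R1
[9] I2 EX
[10] I2 WR R4
[11] I4→MUL
[12] I4 RO · I5→LSU
[18] I4 EX
[19] I4 WR R5
[20] I5 RO · I6→SHIFT
[21] I5 EX · I6 RO
[22] I5 WR R0 · I6 EX
[23] I6 WR R5 · I7→LSU
[24] I7 RO
[25] I7 EX
[26] I7 WR R6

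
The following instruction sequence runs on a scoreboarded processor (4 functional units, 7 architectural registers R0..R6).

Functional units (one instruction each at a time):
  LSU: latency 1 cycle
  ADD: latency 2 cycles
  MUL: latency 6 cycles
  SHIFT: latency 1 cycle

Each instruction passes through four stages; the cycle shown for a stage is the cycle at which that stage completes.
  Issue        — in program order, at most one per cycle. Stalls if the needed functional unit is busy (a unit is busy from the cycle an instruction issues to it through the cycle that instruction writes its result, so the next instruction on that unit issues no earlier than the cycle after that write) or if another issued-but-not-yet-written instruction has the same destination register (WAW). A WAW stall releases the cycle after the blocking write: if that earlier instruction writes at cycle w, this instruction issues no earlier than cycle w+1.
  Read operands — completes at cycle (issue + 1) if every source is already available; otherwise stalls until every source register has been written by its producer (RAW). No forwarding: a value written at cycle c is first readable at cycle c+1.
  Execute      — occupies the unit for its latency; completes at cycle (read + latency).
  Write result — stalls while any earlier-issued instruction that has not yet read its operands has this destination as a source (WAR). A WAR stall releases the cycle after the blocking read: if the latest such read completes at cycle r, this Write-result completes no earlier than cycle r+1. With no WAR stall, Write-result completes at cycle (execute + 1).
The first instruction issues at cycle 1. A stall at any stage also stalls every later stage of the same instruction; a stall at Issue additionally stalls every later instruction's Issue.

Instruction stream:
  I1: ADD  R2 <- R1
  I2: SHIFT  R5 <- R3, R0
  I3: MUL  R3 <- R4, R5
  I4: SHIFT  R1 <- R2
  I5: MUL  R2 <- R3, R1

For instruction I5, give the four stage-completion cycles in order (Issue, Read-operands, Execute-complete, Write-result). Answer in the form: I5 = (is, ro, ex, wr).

I5 = (14, 15, 21, 22)

1) issue 1, read 2, done 4, write 5
2) issue 2, read 3, done 4, write 5
3) issue 3, read 6, done 12, write 13  <RAW R5: wait I2 write@5>
4) issue 6, read 7, done 8, write 9  <struct: SHIFT busy until I2 writes@5>
5) issue 14, read 15, done 21, write 22  <struct: MUL busy until I3 writes@13>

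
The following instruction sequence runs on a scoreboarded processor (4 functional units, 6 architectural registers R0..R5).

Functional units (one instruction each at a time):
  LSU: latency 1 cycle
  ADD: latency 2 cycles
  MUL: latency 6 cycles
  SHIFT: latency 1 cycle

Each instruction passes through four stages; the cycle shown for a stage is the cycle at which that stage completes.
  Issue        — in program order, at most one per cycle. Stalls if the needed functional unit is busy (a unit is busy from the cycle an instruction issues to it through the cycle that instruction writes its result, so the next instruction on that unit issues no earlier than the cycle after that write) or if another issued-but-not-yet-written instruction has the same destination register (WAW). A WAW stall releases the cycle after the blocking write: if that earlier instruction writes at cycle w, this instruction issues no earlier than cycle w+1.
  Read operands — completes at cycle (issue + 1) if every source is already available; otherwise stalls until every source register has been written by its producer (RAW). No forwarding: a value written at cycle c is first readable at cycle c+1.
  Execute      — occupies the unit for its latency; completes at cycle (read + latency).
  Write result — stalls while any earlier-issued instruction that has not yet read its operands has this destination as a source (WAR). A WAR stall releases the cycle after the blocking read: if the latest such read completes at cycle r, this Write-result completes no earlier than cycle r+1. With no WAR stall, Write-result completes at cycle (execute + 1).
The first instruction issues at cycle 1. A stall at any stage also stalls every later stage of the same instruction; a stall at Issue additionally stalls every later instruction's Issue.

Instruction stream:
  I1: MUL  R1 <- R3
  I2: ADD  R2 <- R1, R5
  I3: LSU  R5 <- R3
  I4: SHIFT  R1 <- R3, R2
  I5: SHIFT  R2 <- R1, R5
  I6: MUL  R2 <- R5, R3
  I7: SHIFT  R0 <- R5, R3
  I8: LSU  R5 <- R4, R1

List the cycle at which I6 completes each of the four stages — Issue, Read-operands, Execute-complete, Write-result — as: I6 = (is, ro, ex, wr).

c1: I1 dispatched to MUL
c2: I1 operands ready | I2 dispatched to ADD
c3: I3 dispatched to LSU
c4: I3 operands ready
c5: I3 complete
c8: I1 complete
c9: R1←I1
c10: I2 operands ready | I4 dispatched to SHIFT
c11: R5←I3
c12: I2 complete
c13: R2←I2
c14: I4 operands ready
c15: I4 complete
c16: R1←I4
c17: I5 dispatched to SHIFT
c18: I5 operands ready
c19: I5 complete
c20: R2←I5
c21: I6 dispatched to MUL
c22: I6 operands ready | I7 dispatched to SHIFT
c23: I7 operands ready | I8 dispatched to LSU
c24: I7 complete | I8 operands ready
c25: R0←I7 | I8 complete
c26: R5←I8
c28: I6 complete
c29: R2←I6

I6 = (21, 22, 28, 29)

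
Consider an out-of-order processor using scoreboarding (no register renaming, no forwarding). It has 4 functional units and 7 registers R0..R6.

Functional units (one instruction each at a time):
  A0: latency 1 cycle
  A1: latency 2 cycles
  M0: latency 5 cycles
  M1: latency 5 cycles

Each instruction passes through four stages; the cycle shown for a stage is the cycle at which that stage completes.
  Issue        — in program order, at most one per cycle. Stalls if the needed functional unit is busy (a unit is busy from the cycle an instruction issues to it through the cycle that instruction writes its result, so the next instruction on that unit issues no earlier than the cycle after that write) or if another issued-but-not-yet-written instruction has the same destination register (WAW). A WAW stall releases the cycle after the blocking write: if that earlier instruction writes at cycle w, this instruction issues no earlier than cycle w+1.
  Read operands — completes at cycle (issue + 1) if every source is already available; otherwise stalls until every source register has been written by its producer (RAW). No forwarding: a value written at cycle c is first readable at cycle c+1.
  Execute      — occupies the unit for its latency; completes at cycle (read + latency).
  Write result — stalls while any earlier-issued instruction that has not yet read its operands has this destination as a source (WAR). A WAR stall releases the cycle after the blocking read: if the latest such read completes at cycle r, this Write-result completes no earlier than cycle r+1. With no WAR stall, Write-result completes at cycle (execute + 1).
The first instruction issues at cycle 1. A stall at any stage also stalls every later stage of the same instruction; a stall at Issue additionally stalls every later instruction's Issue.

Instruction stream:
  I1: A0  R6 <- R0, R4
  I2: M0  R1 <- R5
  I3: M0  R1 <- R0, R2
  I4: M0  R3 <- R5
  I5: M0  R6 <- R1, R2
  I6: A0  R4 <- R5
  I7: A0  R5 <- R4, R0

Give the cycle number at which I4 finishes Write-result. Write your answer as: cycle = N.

cycle = 25

  I1 | 1 | 2 | 3 | 4
  I2 | 2 | 3 | 8 | 9
  I3 | 10 | 11 | 16 | 17   struct: M0 busy until I2 writes@9
  I4 | 18 | 19 | 24 | 25   struct: M0 busy until I3 writes@17
  I5 | 26 | 27 | 32 | 33   struct: M0 busy until I4 writes@25
  I6 | 27 | 28 | 29 | 30
  I7 | 31 | 32 | 33 | 34   struct: A0 busy until I6 writes@30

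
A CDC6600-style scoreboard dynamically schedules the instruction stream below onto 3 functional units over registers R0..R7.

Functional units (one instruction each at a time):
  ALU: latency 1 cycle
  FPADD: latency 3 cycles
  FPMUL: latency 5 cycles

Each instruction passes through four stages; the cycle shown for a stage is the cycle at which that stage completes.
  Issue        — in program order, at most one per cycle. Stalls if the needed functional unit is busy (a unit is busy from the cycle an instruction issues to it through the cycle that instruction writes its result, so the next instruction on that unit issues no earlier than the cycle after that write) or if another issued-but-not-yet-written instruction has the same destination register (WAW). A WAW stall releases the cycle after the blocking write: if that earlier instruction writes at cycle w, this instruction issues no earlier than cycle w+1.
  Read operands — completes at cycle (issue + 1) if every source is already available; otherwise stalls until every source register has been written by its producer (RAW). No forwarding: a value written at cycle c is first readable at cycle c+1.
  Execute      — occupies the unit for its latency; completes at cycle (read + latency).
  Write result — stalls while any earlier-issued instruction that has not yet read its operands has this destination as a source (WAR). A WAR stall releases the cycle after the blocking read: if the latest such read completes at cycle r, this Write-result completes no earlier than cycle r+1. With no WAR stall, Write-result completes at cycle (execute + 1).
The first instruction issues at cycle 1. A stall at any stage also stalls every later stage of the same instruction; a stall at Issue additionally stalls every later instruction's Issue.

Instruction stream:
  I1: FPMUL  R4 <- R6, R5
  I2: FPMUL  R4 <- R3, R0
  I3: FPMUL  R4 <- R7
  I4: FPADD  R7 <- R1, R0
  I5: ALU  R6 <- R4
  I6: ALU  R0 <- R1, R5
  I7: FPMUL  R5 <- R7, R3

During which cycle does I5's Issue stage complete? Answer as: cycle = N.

cycle = 19

cycle 1: I1 dispatched to FPMUL
cycle 2: I1 operands ready
cycle 7: I1 complete
cycle 8: R4←I1
cycle 9: I2 dispatched to FPMUL
cycle 10: I2 operands ready
cycle 15: I2 complete
cycle 16: R4←I2
cycle 17: I3 dispatched to FPMUL
cycle 18: I3 operands ready | I4 dispatched to FPADD
cycle 19: I4 operands ready | I5 dispatched to ALU
cycle 22: I4 complete
cycle 23: I3 complete | R7←I4
cycle 24: R4←I3
cycle 25: I5 operands ready
cycle 26: I5 complete
cycle 27: R6←I5
cycle 28: I6 dispatched to ALU
cycle 29: I6 operands ready | I7 dispatched to FPMUL
cycle 30: I6 complete | I7 operands ready
cycle 31: R0←I6
cycle 35: I7 complete
cycle 36: R5←I7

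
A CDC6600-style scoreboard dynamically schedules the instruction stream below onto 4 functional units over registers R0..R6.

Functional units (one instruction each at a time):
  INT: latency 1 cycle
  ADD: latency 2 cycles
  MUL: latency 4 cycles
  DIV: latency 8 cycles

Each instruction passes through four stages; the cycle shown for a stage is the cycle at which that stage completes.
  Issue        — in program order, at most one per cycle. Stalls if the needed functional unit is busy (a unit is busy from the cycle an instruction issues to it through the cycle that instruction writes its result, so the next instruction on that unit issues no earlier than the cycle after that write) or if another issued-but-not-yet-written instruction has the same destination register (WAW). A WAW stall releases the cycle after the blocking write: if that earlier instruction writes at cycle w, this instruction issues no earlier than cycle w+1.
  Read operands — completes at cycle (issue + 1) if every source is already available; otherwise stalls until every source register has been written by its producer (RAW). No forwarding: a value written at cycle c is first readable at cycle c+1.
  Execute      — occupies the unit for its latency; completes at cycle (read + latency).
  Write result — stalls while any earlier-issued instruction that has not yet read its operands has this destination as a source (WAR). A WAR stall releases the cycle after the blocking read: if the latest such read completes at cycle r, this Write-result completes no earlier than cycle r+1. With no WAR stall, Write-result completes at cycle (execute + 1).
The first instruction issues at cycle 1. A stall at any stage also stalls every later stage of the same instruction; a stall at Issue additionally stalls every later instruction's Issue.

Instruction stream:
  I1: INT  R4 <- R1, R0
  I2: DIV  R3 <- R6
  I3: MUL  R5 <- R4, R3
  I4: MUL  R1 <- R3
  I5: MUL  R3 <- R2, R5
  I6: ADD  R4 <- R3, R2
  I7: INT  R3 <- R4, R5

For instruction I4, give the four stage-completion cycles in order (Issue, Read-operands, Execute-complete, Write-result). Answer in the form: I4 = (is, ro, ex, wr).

t=1  I1→INT
t=2  I1 RO | I2→DIV
t=3  I1 EX | I2 RO | I3→MUL
t=4  I1 WR R4
t=11  I2 EX
t=12  I2 WR R3
t=13  I3 RO
t=17  I3 EX
t=18  I3 WR R5
t=19  I4→MUL
t=20  I4 RO
t=24  I4 EX
t=25  I4 WR R1
t=26  I5→MUL
t=27  I5 RO | I6→ADD
t=31  I5 EX
t=32  I5 WR R3
t=33  I6 RO | I7→INT
t=35  I6 EX
t=36  I6 WR R4
t=37  I7 RO
t=38  I7 EX
t=39  I7 WR R3

I4 = (19, 20, 24, 25)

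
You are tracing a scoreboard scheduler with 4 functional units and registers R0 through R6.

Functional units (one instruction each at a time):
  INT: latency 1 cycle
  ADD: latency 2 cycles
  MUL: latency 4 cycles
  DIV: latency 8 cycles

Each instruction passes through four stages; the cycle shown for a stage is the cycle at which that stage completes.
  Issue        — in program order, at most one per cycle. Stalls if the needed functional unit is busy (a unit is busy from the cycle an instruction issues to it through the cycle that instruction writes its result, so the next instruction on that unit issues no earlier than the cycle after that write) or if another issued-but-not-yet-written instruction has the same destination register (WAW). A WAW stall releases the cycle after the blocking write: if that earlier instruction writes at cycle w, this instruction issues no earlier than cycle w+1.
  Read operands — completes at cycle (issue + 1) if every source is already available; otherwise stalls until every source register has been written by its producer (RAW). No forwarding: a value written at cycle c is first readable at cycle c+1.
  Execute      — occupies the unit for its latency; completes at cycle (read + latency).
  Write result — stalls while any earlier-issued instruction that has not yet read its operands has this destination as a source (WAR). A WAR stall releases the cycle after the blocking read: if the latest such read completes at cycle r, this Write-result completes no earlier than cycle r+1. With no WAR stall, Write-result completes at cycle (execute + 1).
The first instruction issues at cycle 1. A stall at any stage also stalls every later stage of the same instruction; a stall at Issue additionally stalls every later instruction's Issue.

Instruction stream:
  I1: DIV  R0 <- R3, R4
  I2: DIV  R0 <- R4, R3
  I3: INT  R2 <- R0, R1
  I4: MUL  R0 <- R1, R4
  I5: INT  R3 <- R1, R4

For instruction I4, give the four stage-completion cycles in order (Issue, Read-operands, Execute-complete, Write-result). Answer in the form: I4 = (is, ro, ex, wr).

I4 = (23, 24, 28, 29)

1) issue 1, read 2, done 10, write 11
2) issue 12, read 13, done 21, write 22  <struct: DIV busy until I1 writes@11>
3) issue 13, read 23, done 24, write 25  <RAW R0: wait I2 write@22>
4) issue 23, read 24, done 28, write 29  <WAW R0: wait I2 write@22>
5) issue 26, read 27, done 28, write 29  <struct: INT busy until I3 writes@25>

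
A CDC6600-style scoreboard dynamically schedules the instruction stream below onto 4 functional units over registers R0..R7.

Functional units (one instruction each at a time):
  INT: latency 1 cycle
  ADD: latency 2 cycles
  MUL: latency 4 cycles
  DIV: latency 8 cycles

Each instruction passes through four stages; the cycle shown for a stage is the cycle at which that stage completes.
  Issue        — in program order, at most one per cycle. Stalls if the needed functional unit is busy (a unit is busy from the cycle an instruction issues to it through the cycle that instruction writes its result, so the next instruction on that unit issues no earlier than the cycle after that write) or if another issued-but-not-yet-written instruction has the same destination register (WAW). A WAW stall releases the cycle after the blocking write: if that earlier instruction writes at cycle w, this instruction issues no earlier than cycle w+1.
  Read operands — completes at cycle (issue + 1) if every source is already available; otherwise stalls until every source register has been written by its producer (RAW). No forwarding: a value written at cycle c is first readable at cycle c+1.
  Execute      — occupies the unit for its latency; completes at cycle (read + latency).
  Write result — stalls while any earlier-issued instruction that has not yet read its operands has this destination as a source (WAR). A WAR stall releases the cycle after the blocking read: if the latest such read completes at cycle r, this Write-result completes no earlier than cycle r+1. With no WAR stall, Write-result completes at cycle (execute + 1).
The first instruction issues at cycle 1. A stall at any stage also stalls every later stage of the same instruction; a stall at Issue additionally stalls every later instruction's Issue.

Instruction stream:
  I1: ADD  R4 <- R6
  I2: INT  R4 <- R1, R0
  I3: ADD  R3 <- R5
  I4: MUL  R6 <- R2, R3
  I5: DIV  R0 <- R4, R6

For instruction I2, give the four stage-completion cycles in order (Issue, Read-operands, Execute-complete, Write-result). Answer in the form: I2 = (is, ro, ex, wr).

c1: issue I1 (ADD)
c2: I1 read-ops
c4: I1 finished on ADD
c5: I1→R4
c6: issue I2 (INT)
c7: I2 read-ops | issue I3 (ADD)
c8: I2 finished on INT | I3 read-ops | issue I4 (MUL)
c9: I2→R4 | issue I5 (DIV)
c10: I3 finished on ADD
c11: I3→R3
c12: I4 read-ops
c16: I4 finished on MUL
c17: I4→R6
c18: I5 read-ops
c26: I5 finished on DIV
c27: I5→R0

I2 = (6, 7, 8, 9)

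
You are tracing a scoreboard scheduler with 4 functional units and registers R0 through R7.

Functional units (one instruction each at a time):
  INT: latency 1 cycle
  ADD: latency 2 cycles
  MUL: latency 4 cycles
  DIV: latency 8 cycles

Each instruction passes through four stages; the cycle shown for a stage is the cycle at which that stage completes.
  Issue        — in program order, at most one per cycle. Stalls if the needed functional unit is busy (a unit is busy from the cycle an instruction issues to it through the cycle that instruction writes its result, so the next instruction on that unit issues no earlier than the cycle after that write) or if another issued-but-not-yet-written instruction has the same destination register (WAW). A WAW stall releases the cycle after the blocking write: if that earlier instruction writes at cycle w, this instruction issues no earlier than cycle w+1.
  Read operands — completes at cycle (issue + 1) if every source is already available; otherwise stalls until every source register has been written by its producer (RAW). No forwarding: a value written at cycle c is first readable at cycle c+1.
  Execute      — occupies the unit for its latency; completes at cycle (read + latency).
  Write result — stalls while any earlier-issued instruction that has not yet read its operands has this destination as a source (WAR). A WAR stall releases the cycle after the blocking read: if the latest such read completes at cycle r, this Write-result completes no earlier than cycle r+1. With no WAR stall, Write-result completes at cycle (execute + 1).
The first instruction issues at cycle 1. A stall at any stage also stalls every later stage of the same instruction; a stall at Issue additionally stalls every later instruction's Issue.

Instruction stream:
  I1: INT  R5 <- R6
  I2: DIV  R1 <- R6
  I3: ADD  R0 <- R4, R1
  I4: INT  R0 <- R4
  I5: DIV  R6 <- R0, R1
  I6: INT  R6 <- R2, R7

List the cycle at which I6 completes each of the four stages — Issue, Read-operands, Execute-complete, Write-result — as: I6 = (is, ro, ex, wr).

t=1  I1 dispatched to INT
t=2  I1 operands ready | I2 dispatched to DIV
t=3  I1 complete | I2 operands ready | I3 dispatched to ADD
t=4  R5←I1
t=11  I2 complete
t=12  R1←I2
t=13  I3 operands ready
t=15  I3 complete
t=16  R0←I3
t=17  I4 dispatched to INT
t=18  I4 operands ready | I5 dispatched to DIV
t=19  I4 complete
t=20  R0←I4
t=21  I5 operands ready
t=29  I5 complete
t=30  R6←I5
t=31  I6 dispatched to INT
t=32  I6 operands ready
t=33  I6 complete
t=34  R6←I6

I6 = (31, 32, 33, 34)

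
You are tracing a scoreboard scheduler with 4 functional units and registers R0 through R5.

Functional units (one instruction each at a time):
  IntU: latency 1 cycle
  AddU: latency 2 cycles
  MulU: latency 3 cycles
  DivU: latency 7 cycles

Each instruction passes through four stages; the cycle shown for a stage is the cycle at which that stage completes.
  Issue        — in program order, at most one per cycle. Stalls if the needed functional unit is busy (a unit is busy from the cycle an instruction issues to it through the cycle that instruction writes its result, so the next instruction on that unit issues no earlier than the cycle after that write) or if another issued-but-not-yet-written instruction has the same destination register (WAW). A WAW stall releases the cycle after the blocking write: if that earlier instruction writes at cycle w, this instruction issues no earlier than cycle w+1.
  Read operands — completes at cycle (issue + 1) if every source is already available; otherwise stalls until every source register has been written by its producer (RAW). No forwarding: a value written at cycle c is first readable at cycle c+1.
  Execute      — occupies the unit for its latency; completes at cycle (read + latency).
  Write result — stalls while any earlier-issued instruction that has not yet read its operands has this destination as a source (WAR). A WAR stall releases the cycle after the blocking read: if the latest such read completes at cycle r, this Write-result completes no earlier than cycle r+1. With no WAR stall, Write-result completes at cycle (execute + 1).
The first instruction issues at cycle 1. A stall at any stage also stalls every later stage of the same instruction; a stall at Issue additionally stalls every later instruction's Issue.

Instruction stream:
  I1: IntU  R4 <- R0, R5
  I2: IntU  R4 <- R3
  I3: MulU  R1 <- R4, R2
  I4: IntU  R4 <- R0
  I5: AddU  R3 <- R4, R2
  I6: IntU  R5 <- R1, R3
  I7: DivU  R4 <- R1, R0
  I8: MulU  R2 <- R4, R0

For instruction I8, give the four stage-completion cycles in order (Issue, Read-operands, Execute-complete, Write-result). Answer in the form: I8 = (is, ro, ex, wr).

cycle 1: issue I1 (IntU)
cycle 2: I1 read-ops
cycle 3: I1 finished on IntU
cycle 4: I1→R4
cycle 5: issue I2 (IntU)
cycle 6: I2 read-ops; issue I3 (MulU)
cycle 7: I2 finished on IntU
cycle 8: I2→R4
cycle 9: I3 read-ops; issue I4 (IntU)
cycle 10: I4 read-ops; issue I5 (AddU)
cycle 11: I4 finished on IntU
cycle 12: I3 finished on MulU; I4→R4
cycle 13: I3→R1; I5 read-ops; issue I6 (IntU)
cycle 14: issue I7 (DivU)
cycle 15: I5 finished on AddU; I7 read-ops; issue I8 (MulU)
cycle 16: I5→R3
cycle 17: I6 read-ops
cycle 18: I6 finished on IntU
cycle 19: I6→R5
cycle 22: I7 finished on DivU
cycle 23: I7→R4
cycle 24: I8 read-ops
cycle 27: I8 finished on MulU
cycle 28: I8→R2

I8 = (15, 24, 27, 28)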